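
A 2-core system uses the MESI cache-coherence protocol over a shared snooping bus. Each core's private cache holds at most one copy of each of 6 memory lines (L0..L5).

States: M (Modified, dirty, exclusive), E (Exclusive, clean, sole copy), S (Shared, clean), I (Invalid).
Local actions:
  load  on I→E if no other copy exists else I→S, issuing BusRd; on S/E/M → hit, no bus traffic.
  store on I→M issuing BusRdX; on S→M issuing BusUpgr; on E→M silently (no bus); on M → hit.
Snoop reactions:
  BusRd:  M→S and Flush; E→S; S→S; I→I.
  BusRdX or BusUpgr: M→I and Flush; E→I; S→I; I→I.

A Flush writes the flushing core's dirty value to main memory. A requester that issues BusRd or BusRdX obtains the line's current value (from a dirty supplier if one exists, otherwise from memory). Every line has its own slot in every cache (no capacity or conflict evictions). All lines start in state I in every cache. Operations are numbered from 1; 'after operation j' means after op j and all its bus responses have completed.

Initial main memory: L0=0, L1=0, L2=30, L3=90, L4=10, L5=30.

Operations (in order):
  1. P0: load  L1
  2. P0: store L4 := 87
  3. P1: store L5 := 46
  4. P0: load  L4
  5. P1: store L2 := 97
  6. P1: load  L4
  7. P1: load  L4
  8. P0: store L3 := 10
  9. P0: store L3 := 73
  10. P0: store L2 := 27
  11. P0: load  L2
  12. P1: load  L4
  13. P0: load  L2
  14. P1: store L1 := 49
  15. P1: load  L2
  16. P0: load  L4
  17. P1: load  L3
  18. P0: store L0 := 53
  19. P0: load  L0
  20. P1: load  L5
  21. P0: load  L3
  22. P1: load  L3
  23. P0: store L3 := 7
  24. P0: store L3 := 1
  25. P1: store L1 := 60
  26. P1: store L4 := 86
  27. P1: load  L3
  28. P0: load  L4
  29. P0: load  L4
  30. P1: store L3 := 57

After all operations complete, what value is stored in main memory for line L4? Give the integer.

  op1 P0: load  L1 → E/I on L1; bus BusRd; mem=0
  op2 P0: store L4 := 87 → M/I on L4; bus BusRdX; mem=10
  op3 P1: store L5 := 46 → I/M on L5; bus BusRdX; mem=30
  op4 P0: load  L4 → M/I on L4; bus (none); mem=10
  op5 P1: store L2 := 97 → I/M on L2; bus BusRdX; mem=30
  op6 P1: load  L4 → S/S on L4; bus BusRd Flush; mem=87
  op7 P1: load  L4 → S/S on L4; bus (none); mem=87
  op8 P0: store L3 := 10 → M/I on L3; bus BusRdX; mem=90
  op9 P0: store L3 := 73 → M/I on L3; bus (none); mem=90
  op10 P0: store L2 := 27 → M/I on L2; bus BusRdX Flush; mem=97
  op11 P0: load  L2 → M/I on L2; bus (none); mem=97
  op12 P1: load  L4 → S/S on L4; bus (none); mem=87
  op13 P0: load  L2 → M/I on L2; bus (none); mem=97
  op14 P1: store L1 := 49 → I/M on L1; bus BusRdX; mem=0
  op15 P1: load  L2 → S/S on L2; bus BusRd Flush; mem=27
  op16 P0: load  L4 → S/S on L4; bus (none); mem=87
  op17 P1: load  L3 → S/S on L3; bus BusRd Flush; mem=73
  op18 P0: store L0 := 53 → M/I on L0; bus BusRdX; mem=0
  op19 P0: load  L0 → M/I on L0; bus (none); mem=0
  op20 P1: load  L5 → I/M on L5; bus (none); mem=30
  op21 P0: load  L3 → S/S on L3; bus (none); mem=73
  op22 P1: load  L3 → S/S on L3; bus (none); mem=73
  op23 P0: store L3 := 7 → M/I on L3; bus BusUpgr; mem=73
  op24 P0: store L3 := 1 → M/I on L3; bus (none); mem=73
  op25 P1: store L1 := 60 → I/M on L1; bus (none); mem=0
  op26 P1: store L4 := 86 → I/M on L4; bus BusUpgr; mem=87
  op27 P1: load  L3 → S/S on L3; bus BusRd Flush; mem=1
  op28 P0: load  L4 → S/S on L4; bus BusRd Flush; mem=86
  op29 P0: load  L4 → S/S on L4; bus (none); mem=86
  op30 P1: store L3 := 57 → I/M on L3; bus BusUpgr; mem=1

memory[L4] = 86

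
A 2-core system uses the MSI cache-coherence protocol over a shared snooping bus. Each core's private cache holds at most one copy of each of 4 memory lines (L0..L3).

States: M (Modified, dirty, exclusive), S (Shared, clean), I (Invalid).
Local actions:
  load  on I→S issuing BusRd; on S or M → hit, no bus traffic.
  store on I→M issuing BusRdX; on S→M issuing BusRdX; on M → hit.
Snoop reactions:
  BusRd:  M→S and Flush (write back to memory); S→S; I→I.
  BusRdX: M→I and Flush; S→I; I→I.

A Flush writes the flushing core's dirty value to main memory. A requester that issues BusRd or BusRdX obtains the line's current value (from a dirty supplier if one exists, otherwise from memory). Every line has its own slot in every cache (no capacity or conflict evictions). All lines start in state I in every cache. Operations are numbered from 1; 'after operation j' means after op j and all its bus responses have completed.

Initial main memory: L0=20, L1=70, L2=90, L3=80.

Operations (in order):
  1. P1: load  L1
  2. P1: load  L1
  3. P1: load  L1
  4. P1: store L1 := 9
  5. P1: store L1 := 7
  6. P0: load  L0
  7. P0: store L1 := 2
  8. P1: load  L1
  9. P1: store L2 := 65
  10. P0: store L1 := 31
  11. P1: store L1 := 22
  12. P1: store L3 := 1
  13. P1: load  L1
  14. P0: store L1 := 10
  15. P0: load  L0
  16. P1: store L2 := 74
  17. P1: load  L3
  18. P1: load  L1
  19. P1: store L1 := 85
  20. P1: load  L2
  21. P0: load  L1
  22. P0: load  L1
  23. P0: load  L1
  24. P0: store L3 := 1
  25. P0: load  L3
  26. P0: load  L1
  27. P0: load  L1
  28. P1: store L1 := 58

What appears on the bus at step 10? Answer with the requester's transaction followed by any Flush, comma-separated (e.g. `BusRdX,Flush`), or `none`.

1. P1: load  L1  bus=[BusRd]  L1: P0=I P1=S  mem[L1]=70
2. P1: load  L1  bus=[-]  L1: P0=I P1=S  mem[L1]=70
3. P1: load  L1  bus=[-]  L1: P0=I P1=S  mem[L1]=70
4. P1: store L1 := 9  bus=[BusRdX]  L1: P0=I P1=M  mem[L1]=70
5. P1: store L1 := 7  bus=[-]  L1: P0=I P1=M  mem[L1]=70
6. P0: load  L0  bus=[BusRd]  L0: P0=S P1=I  mem[L0]=20
7. P0: store L1 := 2  bus=[BusRdX,Flush]  L1: P0=M P1=I  mem[L1]=7
8. P1: load  L1  bus=[BusRd,Flush]  L1: P0=S P1=S  mem[L1]=2
9. P1: store L2 := 65  bus=[BusRdX]  L2: P0=I P1=M  mem[L2]=90
10. P0: store L1 := 31  bus=[BusRdX]  L1: P0=M P1=I  mem[L1]=2
11. P1: store L1 := 22  bus=[BusRdX,Flush]  L1: P0=I P1=M  mem[L1]=31
12. P1: store L3 := 1  bus=[BusRdX]  L3: P0=I P1=M  mem[L3]=80
13. P1: load  L1  bus=[-]  L1: P0=I P1=M  mem[L1]=31
14. P0: store L1 := 10  bus=[BusRdX,Flush]  L1: P0=M P1=I  mem[L1]=22
15. P0: load  L0  bus=[-]  L0: P0=S P1=I  mem[L0]=20
16. P1: store L2 := 74  bus=[-]  L2: P0=I P1=M  mem[L2]=90
17. P1: load  L3  bus=[-]  L3: P0=I P1=M  mem[L3]=80
18. P1: load  L1  bus=[BusRd,Flush]  L1: P0=S P1=S  mem[L1]=10
19. P1: store L1 := 85  bus=[BusRdX]  L1: P0=I P1=M  mem[L1]=10
20. P1: load  L2  bus=[-]  L2: P0=I P1=M  mem[L2]=90
21. P0: load  L1  bus=[BusRd,Flush]  L1: P0=S P1=S  mem[L1]=85
22. P0: load  L1  bus=[-]  L1: P0=S P1=S  mem[L1]=85
23. P0: load  L1  bus=[-]  L1: P0=S P1=S  mem[L1]=85
24. P0: store L3 := 1  bus=[BusRdX,Flush]  L3: P0=M P1=I  mem[L3]=1
25. P0: load  L3  bus=[-]  L3: P0=M P1=I  mem[L3]=1
26. P0: load  L1  bus=[-]  L1: P0=S P1=S  mem[L1]=85
27. P0: load  L1  bus=[-]  L1: P0=S P1=S  mem[L1]=85
28. P1: store L1 := 58  bus=[BusRdX]  L1: P0=I P1=M  mem[L1]=85

bus = BusRdX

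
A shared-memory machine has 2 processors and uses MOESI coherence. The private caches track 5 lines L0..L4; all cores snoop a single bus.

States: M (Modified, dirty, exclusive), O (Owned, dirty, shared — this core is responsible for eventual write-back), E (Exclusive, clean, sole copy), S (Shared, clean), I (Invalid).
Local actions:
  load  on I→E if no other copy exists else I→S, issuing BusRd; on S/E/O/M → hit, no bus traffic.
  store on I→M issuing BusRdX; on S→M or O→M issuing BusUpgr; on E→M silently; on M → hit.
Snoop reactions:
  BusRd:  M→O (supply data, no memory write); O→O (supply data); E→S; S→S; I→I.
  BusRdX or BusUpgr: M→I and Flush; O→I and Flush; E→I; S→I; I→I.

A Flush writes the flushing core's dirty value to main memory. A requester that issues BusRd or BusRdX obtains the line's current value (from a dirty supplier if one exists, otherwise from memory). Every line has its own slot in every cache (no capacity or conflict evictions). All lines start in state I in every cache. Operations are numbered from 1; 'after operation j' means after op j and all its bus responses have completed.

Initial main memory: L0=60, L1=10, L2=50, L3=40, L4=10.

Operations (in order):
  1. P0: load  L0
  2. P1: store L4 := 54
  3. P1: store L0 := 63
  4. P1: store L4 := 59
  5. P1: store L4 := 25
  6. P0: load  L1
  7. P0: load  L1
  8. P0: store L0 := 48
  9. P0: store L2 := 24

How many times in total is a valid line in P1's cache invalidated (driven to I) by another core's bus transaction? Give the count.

[1] P0: load  L0 | P0:E(60), P1:I | bus: BusRd
[2] P1: store L4 := 54 | P0:I, P1:M(54) | bus: BusRdX
[3] P1: store L0 := 63 | P0:I, P1:M(63) | bus: BusRdX
[4] P1: store L4 := 59 | P0:I, P1:M(59) | bus: none
[5] P1: store L4 := 25 | P0:I, P1:M(25) | bus: none
[6] P0: load  L1 | P0:E(10), P1:I | bus: BusRd
[7] P0: load  L1 | P0:E(10), P1:I | bus: none
[8] P0: store L0 := 48 | P0:M(48), P1:I | bus: BusRdX,Flush
[9] P0: store L2 := 24 | P0:M(24), P1:I | bus: BusRdX

invalidations = 1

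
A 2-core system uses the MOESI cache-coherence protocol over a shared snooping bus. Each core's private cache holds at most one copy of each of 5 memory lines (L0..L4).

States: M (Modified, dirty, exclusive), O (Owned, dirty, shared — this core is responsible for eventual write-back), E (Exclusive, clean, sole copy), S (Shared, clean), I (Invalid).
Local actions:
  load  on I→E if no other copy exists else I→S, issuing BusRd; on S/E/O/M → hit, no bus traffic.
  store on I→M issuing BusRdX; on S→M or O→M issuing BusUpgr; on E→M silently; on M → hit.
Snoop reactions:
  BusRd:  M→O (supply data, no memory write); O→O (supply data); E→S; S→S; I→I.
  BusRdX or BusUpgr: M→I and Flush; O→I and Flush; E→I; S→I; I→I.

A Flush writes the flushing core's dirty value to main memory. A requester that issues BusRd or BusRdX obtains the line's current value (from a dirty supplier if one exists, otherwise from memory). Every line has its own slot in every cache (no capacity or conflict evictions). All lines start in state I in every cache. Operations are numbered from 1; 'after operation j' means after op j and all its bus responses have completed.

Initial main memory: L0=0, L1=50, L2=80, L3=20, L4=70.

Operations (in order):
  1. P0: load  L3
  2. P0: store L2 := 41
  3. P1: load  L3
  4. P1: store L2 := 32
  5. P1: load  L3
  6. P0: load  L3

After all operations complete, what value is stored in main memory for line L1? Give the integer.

memory[L1] = 50

[1] P0: load  L3 | P0:E(20), P1:I | bus: BusRd
[2] P0: store L2 := 41 | P0:M(41), P1:I | bus: BusRdX
[3] P1: load  L3 | P0:S(20), P1:S(20) | bus: BusRd
[4] P1: store L2 := 32 | P0:I, P1:M(32) | bus: BusRdX,Flush
[5] P1: load  L3 | P0:S(20), P1:S(20) | bus: none
[6] P0: load  L3 | P0:S(20), P1:S(20) | bus: none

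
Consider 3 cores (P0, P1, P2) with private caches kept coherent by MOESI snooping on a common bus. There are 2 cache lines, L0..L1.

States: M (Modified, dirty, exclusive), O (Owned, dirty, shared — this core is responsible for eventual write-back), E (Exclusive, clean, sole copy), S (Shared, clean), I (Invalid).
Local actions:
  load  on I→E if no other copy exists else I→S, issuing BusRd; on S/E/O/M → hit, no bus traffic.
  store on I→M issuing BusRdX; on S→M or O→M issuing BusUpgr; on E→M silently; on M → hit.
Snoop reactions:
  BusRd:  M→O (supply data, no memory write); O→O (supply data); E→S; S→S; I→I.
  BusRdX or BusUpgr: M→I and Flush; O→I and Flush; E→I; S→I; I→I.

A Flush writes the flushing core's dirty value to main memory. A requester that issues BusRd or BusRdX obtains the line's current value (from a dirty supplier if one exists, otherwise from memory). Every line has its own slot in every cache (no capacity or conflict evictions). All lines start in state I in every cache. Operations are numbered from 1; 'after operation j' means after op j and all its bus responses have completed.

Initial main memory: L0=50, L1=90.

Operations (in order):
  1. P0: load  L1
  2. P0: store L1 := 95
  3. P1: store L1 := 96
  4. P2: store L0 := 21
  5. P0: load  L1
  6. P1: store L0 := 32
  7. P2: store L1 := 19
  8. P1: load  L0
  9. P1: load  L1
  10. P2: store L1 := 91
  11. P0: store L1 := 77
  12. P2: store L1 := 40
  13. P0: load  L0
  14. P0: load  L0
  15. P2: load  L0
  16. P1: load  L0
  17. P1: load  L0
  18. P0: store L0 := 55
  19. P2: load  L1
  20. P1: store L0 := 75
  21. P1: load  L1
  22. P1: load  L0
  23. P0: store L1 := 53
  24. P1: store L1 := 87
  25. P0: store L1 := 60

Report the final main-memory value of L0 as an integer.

  op1 P0: load  L1 → E/I/I on L1; bus BusRd; mem=90
  op2 P0: store L1 := 95 → M/I/I on L1; bus (none); mem=90
  op3 P1: store L1 := 96 → I/M/I on L1; bus BusRdX Flush; mem=95
  op4 P2: store L0 := 21 → I/I/M on L0; bus BusRdX; mem=50
  op5 P0: load  L1 → S/O/I on L1; bus BusRd; mem=95
  op6 P1: store L0 := 32 → I/M/I on L0; bus BusRdX Flush; mem=21
  op7 P2: store L1 := 19 → I/I/M on L1; bus BusRdX Flush; mem=96
  op8 P1: load  L0 → I/M/I on L0; bus (none); mem=21
  op9 P1: load  L1 → I/S/O on L1; bus BusRd; mem=96
  op10 P2: store L1 := 91 → I/I/M on L1; bus BusUpgr; mem=96
  op11 P0: store L1 := 77 → M/I/I on L1; bus BusRdX Flush; mem=91
  op12 P2: store L1 := 40 → I/I/M on L1; bus BusRdX Flush; mem=77
  op13 P0: load  L0 → S/O/I on L0; bus BusRd; mem=21
  op14 P0: load  L0 → S/O/I on L0; bus (none); mem=21
  op15 P2: load  L0 → S/O/S on L0; bus BusRd; mem=21
  op16 P1: load  L0 → S/O/S on L0; bus (none); mem=21
  op17 P1: load  L0 → S/O/S on L0; bus (none); mem=21
  op18 P0: store L0 := 55 → M/I/I on L0; bus BusUpgr Flush; mem=32
  op19 P2: load  L1 → I/I/M on L1; bus (none); mem=77
  op20 P1: store L0 := 75 → I/M/I on L0; bus BusRdX Flush; mem=55
  op21 P1: load  L1 → I/S/O on L1; bus BusRd; mem=77
  op22 P1: load  L0 → I/M/I on L0; bus (none); mem=55
  op23 P0: store L1 := 53 → M/I/I on L1; bus BusRdX Flush; mem=40
  op24 P1: store L1 := 87 → I/M/I on L1; bus BusRdX Flush; mem=53
  op25 P0: store L1 := 60 → M/I/I on L1; bus BusRdX Flush; mem=87

memory[L0] = 55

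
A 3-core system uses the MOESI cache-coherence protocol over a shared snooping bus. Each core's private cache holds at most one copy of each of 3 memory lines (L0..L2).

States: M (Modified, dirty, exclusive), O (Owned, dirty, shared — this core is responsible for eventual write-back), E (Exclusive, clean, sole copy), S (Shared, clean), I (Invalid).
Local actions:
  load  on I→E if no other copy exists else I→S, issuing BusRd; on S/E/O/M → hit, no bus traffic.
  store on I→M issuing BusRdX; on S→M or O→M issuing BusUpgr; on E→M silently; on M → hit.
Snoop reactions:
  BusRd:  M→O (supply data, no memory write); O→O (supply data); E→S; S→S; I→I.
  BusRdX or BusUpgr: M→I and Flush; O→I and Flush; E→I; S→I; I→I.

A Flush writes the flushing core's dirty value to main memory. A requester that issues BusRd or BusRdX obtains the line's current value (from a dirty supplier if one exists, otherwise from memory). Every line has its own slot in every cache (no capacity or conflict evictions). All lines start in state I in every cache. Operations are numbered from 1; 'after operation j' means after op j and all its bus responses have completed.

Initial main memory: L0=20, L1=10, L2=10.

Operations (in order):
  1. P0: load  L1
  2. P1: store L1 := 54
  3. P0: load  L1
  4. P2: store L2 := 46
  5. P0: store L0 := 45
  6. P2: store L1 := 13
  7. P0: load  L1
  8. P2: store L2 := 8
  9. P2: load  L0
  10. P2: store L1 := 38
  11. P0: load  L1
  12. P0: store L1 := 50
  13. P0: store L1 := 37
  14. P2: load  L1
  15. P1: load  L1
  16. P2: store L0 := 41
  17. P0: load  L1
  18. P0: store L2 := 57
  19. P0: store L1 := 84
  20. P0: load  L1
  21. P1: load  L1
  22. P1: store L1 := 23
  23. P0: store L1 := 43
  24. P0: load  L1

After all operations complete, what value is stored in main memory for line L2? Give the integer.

memory[L2] = 8

1. P0: load  L1  bus=[BusRd]  L1: P0=E P1=I P2=I  mem[L1]=10
2. P1: store L1 := 54  bus=[BusRdX]  L1: P0=I P1=M P2=I  mem[L1]=10
3. P0: load  L1  bus=[BusRd]  L1: P0=S P1=O P2=I  mem[L1]=10
4. P2: store L2 := 46  bus=[BusRdX]  L2: P0=I P1=I P2=M  mem[L2]=10
5. P0: store L0 := 45  bus=[BusRdX]  L0: P0=M P1=I P2=I  mem[L0]=20
6. P2: store L1 := 13  bus=[BusRdX,Flush]  L1: P0=I P1=I P2=M  mem[L1]=54
7. P0: load  L1  bus=[BusRd]  L1: P0=S P1=I P2=O  mem[L1]=54
8. P2: store L2 := 8  bus=[-]  L2: P0=I P1=I P2=M  mem[L2]=10
9. P2: load  L0  bus=[BusRd]  L0: P0=O P1=I P2=S  mem[L0]=20
10. P2: store L1 := 38  bus=[BusUpgr]  L1: P0=I P1=I P2=M  mem[L1]=54
11. P0: load  L1  bus=[BusRd]  L1: P0=S P1=I P2=O  mem[L1]=54
12. P0: store L1 := 50  bus=[BusUpgr,Flush]  L1: P0=M P1=I P2=I  mem[L1]=38
13. P0: store L1 := 37  bus=[-]  L1: P0=M P1=I P2=I  mem[L1]=38
14. P2: load  L1  bus=[BusRd]  L1: P0=O P1=I P2=S  mem[L1]=38
15. P1: load  L1  bus=[BusRd]  L1: P0=O P1=S P2=S  mem[L1]=38
16. P2: store L0 := 41  bus=[BusUpgr,Flush]  L0: P0=I P1=I P2=M  mem[L0]=45
17. P0: load  L1  bus=[-]  L1: P0=O P1=S P2=S  mem[L1]=38
18. P0: store L2 := 57  bus=[BusRdX,Flush]  L2: P0=M P1=I P2=I  mem[L2]=8
19. P0: store L1 := 84  bus=[BusUpgr]  L1: P0=M P1=I P2=I  mem[L1]=38
20. P0: load  L1  bus=[-]  L1: P0=M P1=I P2=I  mem[L1]=38
21. P1: load  L1  bus=[BusRd]  L1: P0=O P1=S P2=I  mem[L1]=38
22. P1: store L1 := 23  bus=[BusUpgr,Flush]  L1: P0=I P1=M P2=I  mem[L1]=84
23. P0: store L1 := 43  bus=[BusRdX,Flush]  L1: P0=M P1=I P2=I  mem[L1]=23
24. P0: load  L1  bus=[-]  L1: P0=M P1=I P2=I  mem[L1]=23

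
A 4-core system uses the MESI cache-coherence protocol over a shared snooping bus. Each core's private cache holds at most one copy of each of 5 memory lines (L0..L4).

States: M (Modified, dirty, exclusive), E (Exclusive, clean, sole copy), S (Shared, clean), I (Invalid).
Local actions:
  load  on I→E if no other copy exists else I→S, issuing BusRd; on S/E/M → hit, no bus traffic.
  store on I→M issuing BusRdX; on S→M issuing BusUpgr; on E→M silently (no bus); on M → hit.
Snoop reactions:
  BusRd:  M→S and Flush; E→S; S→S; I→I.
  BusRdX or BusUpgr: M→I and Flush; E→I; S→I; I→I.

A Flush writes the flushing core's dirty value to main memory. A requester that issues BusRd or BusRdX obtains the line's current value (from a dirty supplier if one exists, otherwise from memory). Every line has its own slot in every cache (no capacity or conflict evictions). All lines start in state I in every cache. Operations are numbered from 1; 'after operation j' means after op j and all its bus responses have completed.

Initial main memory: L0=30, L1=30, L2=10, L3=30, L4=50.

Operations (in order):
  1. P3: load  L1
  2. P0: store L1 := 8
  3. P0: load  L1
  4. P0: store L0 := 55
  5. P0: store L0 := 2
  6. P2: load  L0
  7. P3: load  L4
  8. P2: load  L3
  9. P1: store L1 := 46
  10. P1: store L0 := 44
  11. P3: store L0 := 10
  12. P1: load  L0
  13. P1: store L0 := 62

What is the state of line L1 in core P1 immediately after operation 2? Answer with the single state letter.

state = I

[1] P3: load  L1 | P0:I, P1:I, P2:I, P3:E(30) | bus: BusRd
[2] P0: store L1 := 8 | P0:M(8), P1:I, P2:I, P3:I | bus: BusRdX
[3] P0: load  L1 | P0:M(8), P1:I, P2:I, P3:I | bus: none
[4] P0: store L0 := 55 | P0:M(55), P1:I, P2:I, P3:I | bus: BusRdX
[5] P0: store L0 := 2 | P0:M(2), P1:I, P2:I, P3:I | bus: none
[6] P2: load  L0 | P0:S(2), P1:I, P2:S(2), P3:I | bus: BusRd,Flush
[7] P3: load  L4 | P0:I, P1:I, P2:I, P3:E(50) | bus: BusRd
[8] P2: load  L3 | P0:I, P1:I, P2:E(30), P3:I | bus: BusRd
[9] P1: store L1 := 46 | P0:I, P1:M(46), P2:I, P3:I | bus: BusRdX,Flush
[10] P1: store L0 := 44 | P0:I, P1:M(44), P2:I, P3:I | bus: BusRdX
[11] P3: store L0 := 10 | P0:I, P1:I, P2:I, P3:M(10) | bus: BusRdX,Flush
[12] P1: load  L0 | P0:I, P1:S(10), P2:I, P3:S(10) | bus: BusRd,Flush
[13] P1: store L0 := 62 | P0:I, P1:M(62), P2:I, P3:I | bus: BusUpgr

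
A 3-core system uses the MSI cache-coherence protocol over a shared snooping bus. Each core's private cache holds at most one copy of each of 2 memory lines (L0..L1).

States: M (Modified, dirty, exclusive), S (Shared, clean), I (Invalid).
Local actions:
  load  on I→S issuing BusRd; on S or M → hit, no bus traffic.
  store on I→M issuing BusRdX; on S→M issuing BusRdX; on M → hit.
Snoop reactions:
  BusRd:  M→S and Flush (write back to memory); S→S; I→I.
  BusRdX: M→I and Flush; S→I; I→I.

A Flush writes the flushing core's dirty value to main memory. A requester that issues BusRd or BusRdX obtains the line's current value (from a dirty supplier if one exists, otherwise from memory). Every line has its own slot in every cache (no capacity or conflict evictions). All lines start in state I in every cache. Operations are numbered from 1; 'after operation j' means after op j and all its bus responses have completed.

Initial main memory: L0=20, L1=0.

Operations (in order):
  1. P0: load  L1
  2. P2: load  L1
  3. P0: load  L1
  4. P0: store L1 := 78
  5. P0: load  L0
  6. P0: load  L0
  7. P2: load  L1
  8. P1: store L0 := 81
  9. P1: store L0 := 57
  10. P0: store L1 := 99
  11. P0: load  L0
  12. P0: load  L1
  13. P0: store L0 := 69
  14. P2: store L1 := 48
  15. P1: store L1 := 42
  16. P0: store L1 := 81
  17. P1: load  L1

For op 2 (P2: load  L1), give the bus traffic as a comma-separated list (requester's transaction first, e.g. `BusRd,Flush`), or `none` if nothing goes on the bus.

bus = BusRd

  op1 P0: load  L1 → S/I/I on L1; bus BusRd; mem=0
  op2 P2: load  L1 → S/I/S on L1; bus BusRd; mem=0
  op3 P0: load  L1 → S/I/S on L1; bus (none); mem=0
  op4 P0: store L1 := 78 → M/I/I on L1; bus BusRdX; mem=0
  op5 P0: load  L0 → S/I/I on L0; bus BusRd; mem=20
  op6 P0: load  L0 → S/I/I on L0; bus (none); mem=20
  op7 P2: load  L1 → S/I/S on L1; bus BusRd Flush; mem=78
  op8 P1: store L0 := 81 → I/M/I on L0; bus BusRdX; mem=20
  op9 P1: store L0 := 57 → I/M/I on L0; bus (none); mem=20
  op10 P0: store L1 := 99 → M/I/I on L1; bus BusRdX; mem=78
  op11 P0: load  L0 → S/S/I on L0; bus BusRd Flush; mem=57
  op12 P0: load  L1 → M/I/I on L1; bus (none); mem=78
  op13 P0: store L0 := 69 → M/I/I on L0; bus BusRdX; mem=57
  op14 P2: store L1 := 48 → I/I/M on L1; bus BusRdX Flush; mem=99
  op15 P1: store L1 := 42 → I/M/I on L1; bus BusRdX Flush; mem=48
  op16 P0: store L1 := 81 → M/I/I on L1; bus BusRdX Flush; mem=42
  op17 P1: load  L1 → S/S/I on L1; bus BusRd Flush; mem=81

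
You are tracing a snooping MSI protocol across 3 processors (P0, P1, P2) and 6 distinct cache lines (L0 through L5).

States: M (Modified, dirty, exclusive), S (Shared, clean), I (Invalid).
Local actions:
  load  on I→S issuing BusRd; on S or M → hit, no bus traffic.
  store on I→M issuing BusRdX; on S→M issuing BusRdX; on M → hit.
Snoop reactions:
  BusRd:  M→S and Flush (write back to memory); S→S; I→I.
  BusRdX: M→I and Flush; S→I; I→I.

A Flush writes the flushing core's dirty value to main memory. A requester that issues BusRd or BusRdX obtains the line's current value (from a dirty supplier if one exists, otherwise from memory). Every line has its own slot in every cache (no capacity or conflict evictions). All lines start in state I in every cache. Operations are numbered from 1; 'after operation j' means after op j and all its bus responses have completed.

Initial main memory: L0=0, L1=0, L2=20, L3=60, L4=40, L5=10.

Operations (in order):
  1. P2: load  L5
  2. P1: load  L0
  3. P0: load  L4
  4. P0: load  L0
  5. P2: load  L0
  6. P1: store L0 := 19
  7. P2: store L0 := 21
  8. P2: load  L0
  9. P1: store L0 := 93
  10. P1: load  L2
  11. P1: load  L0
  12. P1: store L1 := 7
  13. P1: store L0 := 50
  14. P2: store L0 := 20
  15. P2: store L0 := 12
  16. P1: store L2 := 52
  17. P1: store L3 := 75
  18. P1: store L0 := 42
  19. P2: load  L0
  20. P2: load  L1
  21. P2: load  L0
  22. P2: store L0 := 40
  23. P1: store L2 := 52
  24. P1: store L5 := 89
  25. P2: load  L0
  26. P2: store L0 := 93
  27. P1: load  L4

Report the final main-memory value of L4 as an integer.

1. P2: load  L5  bus=[BusRd]  L5: P0=I P1=I P2=S  mem[L5]=10
2. P1: load  L0  bus=[BusRd]  L0: P0=I P1=S P2=I  mem[L0]=0
3. P0: load  L4  bus=[BusRd]  L4: P0=S P1=I P2=I  mem[L4]=40
4. P0: load  L0  bus=[BusRd]  L0: P0=S P1=S P2=I  mem[L0]=0
5. P2: load  L0  bus=[BusRd]  L0: P0=S P1=S P2=S  mem[L0]=0
6. P1: store L0 := 19  bus=[BusRdX]  L0: P0=I P1=M P2=I  mem[L0]=0
7. P2: store L0 := 21  bus=[BusRdX,Flush]  L0: P0=I P1=I P2=M  mem[L0]=19
8. P2: load  L0  bus=[-]  L0: P0=I P1=I P2=M  mem[L0]=19
9. P1: store L0 := 93  bus=[BusRdX,Flush]  L0: P0=I P1=M P2=I  mem[L0]=21
10. P1: load  L2  bus=[BusRd]  L2: P0=I P1=S P2=I  mem[L2]=20
11. P1: load  L0  bus=[-]  L0: P0=I P1=M P2=I  mem[L0]=21
12. P1: store L1 := 7  bus=[BusRdX]  L1: P0=I P1=M P2=I  mem[L1]=0
13. P1: store L0 := 50  bus=[-]  L0: P0=I P1=M P2=I  mem[L0]=21
14. P2: store L0 := 20  bus=[BusRdX,Flush]  L0: P0=I P1=I P2=M  mem[L0]=50
15. P2: store L0 := 12  bus=[-]  L0: P0=I P1=I P2=M  mem[L0]=50
16. P1: store L2 := 52  bus=[BusRdX]  L2: P0=I P1=M P2=I  mem[L2]=20
17. P1: store L3 := 75  bus=[BusRdX]  L3: P0=I P1=M P2=I  mem[L3]=60
18. P1: store L0 := 42  bus=[BusRdX,Flush]  L0: P0=I P1=M P2=I  mem[L0]=12
19. P2: load  L0  bus=[BusRd,Flush]  L0: P0=I P1=S P2=S  mem[L0]=42
20. P2: load  L1  bus=[BusRd,Flush]  L1: P0=I P1=S P2=S  mem[L1]=7
21. P2: load  L0  bus=[-]  L0: P0=I P1=S P2=S  mem[L0]=42
22. P2: store L0 := 40  bus=[BusRdX]  L0: P0=I P1=I P2=M  mem[L0]=42
23. P1: store L2 := 52  bus=[-]  L2: P0=I P1=M P2=I  mem[L2]=20
24. P1: store L5 := 89  bus=[BusRdX]  L5: P0=I P1=M P2=I  mem[L5]=10
25. P2: load  L0  bus=[-]  L0: P0=I P1=I P2=M  mem[L0]=42
26. P2: store L0 := 93  bus=[-]  L0: P0=I P1=I P2=M  mem[L0]=42
27. P1: load  L4  bus=[BusRd]  L4: P0=S P1=S P2=I  mem[L4]=40

memory[L4] = 40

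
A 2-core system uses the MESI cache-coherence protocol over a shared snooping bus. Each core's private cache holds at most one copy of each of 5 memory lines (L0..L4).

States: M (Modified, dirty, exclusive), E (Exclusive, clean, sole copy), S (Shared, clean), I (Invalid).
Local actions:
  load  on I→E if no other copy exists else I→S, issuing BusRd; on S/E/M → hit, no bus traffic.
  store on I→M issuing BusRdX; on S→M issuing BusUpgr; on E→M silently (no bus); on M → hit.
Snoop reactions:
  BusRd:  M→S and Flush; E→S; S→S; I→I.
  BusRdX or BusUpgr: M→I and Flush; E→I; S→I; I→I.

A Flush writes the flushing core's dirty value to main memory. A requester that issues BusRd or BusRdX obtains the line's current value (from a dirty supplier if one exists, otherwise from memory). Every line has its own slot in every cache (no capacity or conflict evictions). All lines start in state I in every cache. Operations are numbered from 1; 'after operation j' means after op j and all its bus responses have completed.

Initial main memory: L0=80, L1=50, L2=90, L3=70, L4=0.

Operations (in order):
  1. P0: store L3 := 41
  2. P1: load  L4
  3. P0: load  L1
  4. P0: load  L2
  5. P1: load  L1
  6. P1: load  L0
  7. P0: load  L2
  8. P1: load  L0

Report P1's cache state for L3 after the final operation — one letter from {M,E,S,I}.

state = I

[1] P0: store L3 := 41 | P0:M(41), P1:I | bus: BusRdX
[2] P1: load  L4 | P0:I, P1:E(0) | bus: BusRd
[3] P0: load  L1 | P0:E(50), P1:I | bus: BusRd
[4] P0: load  L2 | P0:E(90), P1:I | bus: BusRd
[5] P1: load  L1 | P0:S(50), P1:S(50) | bus: BusRd
[6] P1: load  L0 | P0:I, P1:E(80) | bus: BusRd
[7] P0: load  L2 | P0:E(90), P1:I | bus: none
[8] P1: load  L0 | P0:I, P1:E(80) | bus: none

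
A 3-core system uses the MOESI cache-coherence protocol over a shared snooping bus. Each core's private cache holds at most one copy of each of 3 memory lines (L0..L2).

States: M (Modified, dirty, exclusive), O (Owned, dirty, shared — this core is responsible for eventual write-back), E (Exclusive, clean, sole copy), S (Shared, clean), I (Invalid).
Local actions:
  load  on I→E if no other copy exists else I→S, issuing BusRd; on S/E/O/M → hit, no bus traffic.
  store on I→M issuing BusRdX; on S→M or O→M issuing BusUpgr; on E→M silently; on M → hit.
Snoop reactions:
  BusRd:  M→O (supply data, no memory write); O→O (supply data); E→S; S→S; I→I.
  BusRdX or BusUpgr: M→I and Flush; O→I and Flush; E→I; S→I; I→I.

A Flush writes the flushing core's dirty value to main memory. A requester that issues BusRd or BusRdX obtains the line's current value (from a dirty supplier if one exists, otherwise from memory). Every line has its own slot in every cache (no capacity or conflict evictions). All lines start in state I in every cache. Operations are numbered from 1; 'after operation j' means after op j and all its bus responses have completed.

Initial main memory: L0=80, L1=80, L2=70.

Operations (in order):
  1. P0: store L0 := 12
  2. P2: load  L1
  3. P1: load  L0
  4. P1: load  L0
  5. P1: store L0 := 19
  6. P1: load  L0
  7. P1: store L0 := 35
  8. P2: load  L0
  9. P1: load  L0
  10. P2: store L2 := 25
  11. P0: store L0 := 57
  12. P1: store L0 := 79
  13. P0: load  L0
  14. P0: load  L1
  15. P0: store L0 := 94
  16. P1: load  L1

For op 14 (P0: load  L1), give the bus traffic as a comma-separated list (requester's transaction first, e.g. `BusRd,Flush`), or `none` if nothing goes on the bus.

1. P0: store L0 := 12  bus=[BusRdX]  L0: P0=M P1=I P2=I  mem[L0]=80
2. P2: load  L1  bus=[BusRd]  L1: P0=I P1=I P2=E  mem[L1]=80
3. P1: load  L0  bus=[BusRd]  L0: P0=O P1=S P2=I  mem[L0]=80
4. P1: load  L0  bus=[-]  L0: P0=O P1=S P2=I  mem[L0]=80
5. P1: store L0 := 19  bus=[BusUpgr,Flush]  L0: P0=I P1=M P2=I  mem[L0]=12
6. P1: load  L0  bus=[-]  L0: P0=I P1=M P2=I  mem[L0]=12
7. P1: store L0 := 35  bus=[-]  L0: P0=I P1=M P2=I  mem[L0]=12
8. P2: load  L0  bus=[BusRd]  L0: P0=I P1=O P2=S  mem[L0]=12
9. P1: load  L0  bus=[-]  L0: P0=I P1=O P2=S  mem[L0]=12
10. P2: store L2 := 25  bus=[BusRdX]  L2: P0=I P1=I P2=M  mem[L2]=70
11. P0: store L0 := 57  bus=[BusRdX,Flush]  L0: P0=M P1=I P2=I  mem[L0]=35
12. P1: store L0 := 79  bus=[BusRdX,Flush]  L0: P0=I P1=M P2=I  mem[L0]=57
13. P0: load  L0  bus=[BusRd]  L0: P0=S P1=O P2=I  mem[L0]=57
14. P0: load  L1  bus=[BusRd]  L1: P0=S P1=I P2=S  mem[L1]=80
15. P0: store L0 := 94  bus=[BusUpgr,Flush]  L0: P0=M P1=I P2=I  mem[L0]=79
16. P1: load  L1  bus=[BusRd]  L1: P0=S P1=S P2=S  mem[L1]=80

bus = BusRd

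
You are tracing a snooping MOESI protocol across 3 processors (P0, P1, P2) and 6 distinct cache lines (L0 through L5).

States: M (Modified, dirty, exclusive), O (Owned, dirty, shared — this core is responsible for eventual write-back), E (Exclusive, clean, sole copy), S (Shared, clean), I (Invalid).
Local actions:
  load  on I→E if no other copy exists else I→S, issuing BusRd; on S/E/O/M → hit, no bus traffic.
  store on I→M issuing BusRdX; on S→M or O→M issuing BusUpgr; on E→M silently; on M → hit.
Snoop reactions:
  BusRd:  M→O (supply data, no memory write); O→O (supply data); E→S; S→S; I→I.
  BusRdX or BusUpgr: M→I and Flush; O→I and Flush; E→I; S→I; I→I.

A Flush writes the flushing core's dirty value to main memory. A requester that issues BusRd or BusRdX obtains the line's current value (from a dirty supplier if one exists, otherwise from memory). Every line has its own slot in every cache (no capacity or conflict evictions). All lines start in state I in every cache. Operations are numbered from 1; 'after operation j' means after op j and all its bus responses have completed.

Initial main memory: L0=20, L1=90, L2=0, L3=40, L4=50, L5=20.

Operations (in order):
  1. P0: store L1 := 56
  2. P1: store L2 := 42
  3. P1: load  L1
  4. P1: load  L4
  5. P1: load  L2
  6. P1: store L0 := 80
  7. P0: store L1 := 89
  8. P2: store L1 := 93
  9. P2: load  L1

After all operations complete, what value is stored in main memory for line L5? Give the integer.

memory[L5] = 20

  op1 P0: store L1 := 56 → M/I/I on L1; bus BusRdX; mem=90
  op2 P1: store L2 := 42 → I/M/I on L2; bus BusRdX; mem=0
  op3 P1: load  L1 → O/S/I on L1; bus BusRd; mem=90
  op4 P1: load  L4 → I/E/I on L4; bus BusRd; mem=50
  op5 P1: load  L2 → I/M/I on L2; bus (none); mem=0
  op6 P1: store L0 := 80 → I/M/I on L0; bus BusRdX; mem=20
  op7 P0: store L1 := 89 → M/I/I on L1; bus BusUpgr; mem=90
  op8 P2: store L1 := 93 → I/I/M on L1; bus BusRdX Flush; mem=89
  op9 P2: load  L1 → I/I/M on L1; bus (none); mem=89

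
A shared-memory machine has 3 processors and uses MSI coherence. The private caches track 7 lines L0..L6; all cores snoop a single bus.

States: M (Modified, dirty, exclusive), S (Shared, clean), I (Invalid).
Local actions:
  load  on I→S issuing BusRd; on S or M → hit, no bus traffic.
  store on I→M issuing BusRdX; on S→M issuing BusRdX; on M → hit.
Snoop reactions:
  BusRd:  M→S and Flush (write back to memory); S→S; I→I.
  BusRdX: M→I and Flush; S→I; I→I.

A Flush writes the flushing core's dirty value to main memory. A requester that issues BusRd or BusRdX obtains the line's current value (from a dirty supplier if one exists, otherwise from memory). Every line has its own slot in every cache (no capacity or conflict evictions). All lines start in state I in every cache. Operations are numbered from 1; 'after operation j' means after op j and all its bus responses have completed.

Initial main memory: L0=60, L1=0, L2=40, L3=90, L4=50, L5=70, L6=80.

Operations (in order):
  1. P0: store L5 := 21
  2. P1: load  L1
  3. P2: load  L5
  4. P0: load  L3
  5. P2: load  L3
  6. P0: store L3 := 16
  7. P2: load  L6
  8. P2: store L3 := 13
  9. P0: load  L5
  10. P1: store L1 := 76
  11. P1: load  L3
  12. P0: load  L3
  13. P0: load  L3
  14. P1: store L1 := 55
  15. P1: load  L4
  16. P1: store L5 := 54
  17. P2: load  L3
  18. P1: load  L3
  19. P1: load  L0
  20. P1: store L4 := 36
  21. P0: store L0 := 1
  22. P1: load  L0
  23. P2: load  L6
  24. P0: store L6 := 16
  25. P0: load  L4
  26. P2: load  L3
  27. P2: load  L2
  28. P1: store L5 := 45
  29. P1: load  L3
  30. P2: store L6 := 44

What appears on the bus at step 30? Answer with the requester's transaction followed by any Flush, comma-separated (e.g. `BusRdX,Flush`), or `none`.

bus = BusRdX,Flush

step 1: P0: store L5 := 21  ⟶  MII  (L5)  txn=BusRdX  M[L5]=70
step 2: P1: load  L1  ⟶  ISI  (L1)  txn=BusRd  M[L1]=0
step 3: P2: load  L5  ⟶  SIS  (L5)  txn=BusRd+Flush  M[L5]=21
step 4: P0: load  L3  ⟶  SII  (L3)  txn=BusRd  M[L3]=90
step 5: P2: load  L3  ⟶  SIS  (L3)  txn=BusRd  M[L3]=90
step 6: P0: store L3 := 16  ⟶  MII  (L3)  txn=BusRdX  M[L3]=90
step 7: P2: load  L6  ⟶  IIS  (L6)  txn=BusRd  M[L6]=80
step 8: P2: store L3 := 13  ⟶  IIM  (L3)  txn=BusRdX+Flush  M[L3]=16
step 9: P0: load  L5  ⟶  SIS  (L5)  txn=∅  M[L5]=21
step 10: P1: store L1 := 76  ⟶  IMI  (L1)  txn=BusRdX  M[L1]=0
step 11: P1: load  L3  ⟶  ISS  (L3)  txn=BusRd+Flush  M[L3]=13
step 12: P0: load  L3  ⟶  SSS  (L3)  txn=BusRd  M[L3]=13
step 13: P0: load  L3  ⟶  SSS  (L3)  txn=∅  M[L3]=13
step 14: P1: store L1 := 55  ⟶  IMI  (L1)  txn=∅  M[L1]=0
step 15: P1: load  L4  ⟶  ISI  (L4)  txn=BusRd  M[L4]=50
step 16: P1: store L5 := 54  ⟶  IMI  (L5)  txn=BusRdX  M[L5]=21
step 17: P2: load  L3  ⟶  SSS  (L3)  txn=∅  M[L3]=13
step 18: P1: load  L3  ⟶  SSS  (L3)  txn=∅  M[L3]=13
step 19: P1: load  L0  ⟶  ISI  (L0)  txn=BusRd  M[L0]=60
step 20: P1: store L4 := 36  ⟶  IMI  (L4)  txn=BusRdX  M[L4]=50
step 21: P0: store L0 := 1  ⟶  MII  (L0)  txn=BusRdX  M[L0]=60
step 22: P1: load  L0  ⟶  SSI  (L0)  txn=BusRd+Flush  M[L0]=1
step 23: P2: load  L6  ⟶  IIS  (L6)  txn=∅  M[L6]=80
step 24: P0: store L6 := 16  ⟶  MII  (L6)  txn=BusRdX  M[L6]=80
step 25: P0: load  L4  ⟶  SSI  (L4)  txn=BusRd+Flush  M[L4]=36
step 26: P2: load  L3  ⟶  SSS  (L3)  txn=∅  M[L3]=13
step 27: P2: load  L2  ⟶  IIS  (L2)  txn=BusRd  M[L2]=40
step 28: P1: store L5 := 45  ⟶  IMI  (L5)  txn=∅  M[L5]=21
step 29: P1: load  L3  ⟶  SSS  (L3)  txn=∅  M[L3]=13
step 30: P2: store L6 := 44  ⟶  IIM  (L6)  txn=BusRdX+Flush  M[L6]=16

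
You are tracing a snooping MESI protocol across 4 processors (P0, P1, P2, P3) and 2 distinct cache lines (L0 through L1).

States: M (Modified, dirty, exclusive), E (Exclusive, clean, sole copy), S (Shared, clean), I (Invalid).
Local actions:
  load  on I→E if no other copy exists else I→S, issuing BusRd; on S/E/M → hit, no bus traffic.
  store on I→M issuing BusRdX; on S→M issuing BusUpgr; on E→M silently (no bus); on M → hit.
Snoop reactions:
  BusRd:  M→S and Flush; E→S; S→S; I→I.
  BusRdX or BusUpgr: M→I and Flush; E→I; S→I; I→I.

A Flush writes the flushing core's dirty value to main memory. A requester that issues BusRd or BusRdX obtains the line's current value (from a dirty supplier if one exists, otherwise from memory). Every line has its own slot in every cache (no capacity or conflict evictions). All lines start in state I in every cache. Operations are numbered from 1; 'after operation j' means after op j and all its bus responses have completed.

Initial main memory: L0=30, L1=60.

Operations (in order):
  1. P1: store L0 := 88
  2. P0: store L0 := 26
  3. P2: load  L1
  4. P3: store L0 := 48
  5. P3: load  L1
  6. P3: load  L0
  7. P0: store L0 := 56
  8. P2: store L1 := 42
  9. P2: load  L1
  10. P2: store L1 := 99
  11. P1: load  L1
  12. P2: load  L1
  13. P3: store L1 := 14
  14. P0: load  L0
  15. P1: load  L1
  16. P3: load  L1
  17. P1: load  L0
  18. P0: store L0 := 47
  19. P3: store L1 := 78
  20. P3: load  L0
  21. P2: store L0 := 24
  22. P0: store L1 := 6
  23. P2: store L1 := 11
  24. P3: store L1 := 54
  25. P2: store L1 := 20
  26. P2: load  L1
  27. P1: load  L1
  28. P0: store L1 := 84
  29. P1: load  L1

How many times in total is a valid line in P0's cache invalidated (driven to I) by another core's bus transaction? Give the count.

  op1 P1: store L0 := 88 → I/M/I/I on L0; bus BusRdX; mem=30
  op2 P0: store L0 := 26 → M/I/I/I on L0; bus BusRdX Flush; mem=88
  op3 P2: load  L1 → I/I/E/I on L1; bus BusRd; mem=60
  op4 P3: store L0 := 48 → I/I/I/M on L0; bus BusRdX Flush; mem=26
  op5 P3: load  L1 → I/I/S/S on L1; bus BusRd; mem=60
  op6 P3: load  L0 → I/I/I/M on L0; bus (none); mem=26
  op7 P0: store L0 := 56 → M/I/I/I on L0; bus BusRdX Flush; mem=48
  op8 P2: store L1 := 42 → I/I/M/I on L1; bus BusUpgr; mem=60
  op9 P2: load  L1 → I/I/M/I on L1; bus (none); mem=60
  op10 P2: store L1 := 99 → I/I/M/I on L1; bus (none); mem=60
  op11 P1: load  L1 → I/S/S/I on L1; bus BusRd Flush; mem=99
  op12 P2: load  L1 → I/S/S/I on L1; bus (none); mem=99
  op13 P3: store L1 := 14 → I/I/I/M on L1; bus BusRdX; mem=99
  op14 P0: load  L0 → M/I/I/I on L0; bus (none); mem=48
  op15 P1: load  L1 → I/S/I/S on L1; bus BusRd Flush; mem=14
  op16 P3: load  L1 → I/S/I/S on L1; bus (none); mem=14
  op17 P1: load  L0 → S/S/I/I on L0; bus BusRd Flush; mem=56
  op18 P0: store L0 := 47 → M/I/I/I on L0; bus BusUpgr; mem=56
  op19 P3: store L1 := 78 → I/I/I/M on L1; bus BusUpgr; mem=14
  op20 P3: load  L0 → S/I/I/S on L0; bus BusRd Flush; mem=47
  op21 P2: store L0 := 24 → I/I/M/I on L0; bus BusRdX; mem=47
  op22 P0: store L1 := 6 → M/I/I/I on L1; bus BusRdX Flush; mem=78
  op23 P2: store L1 := 11 → I/I/M/I on L1; bus BusRdX Flush; mem=6
  op24 P3: store L1 := 54 → I/I/I/M on L1; bus BusRdX Flush; mem=11
  op25 P2: store L1 := 20 → I/I/M/I on L1; bus BusRdX Flush; mem=54
  op26 P2: load  L1 → I/I/M/I on L1; bus (none); mem=54
  op27 P1: load  L1 → I/S/S/I on L1; bus BusRd Flush; mem=20
  op28 P0: store L1 := 84 → M/I/I/I on L1; bus BusRdX; mem=20
  op29 P1: load  L1 → S/S/I/I on L1; bus BusRd Flush; mem=84

invalidations = 3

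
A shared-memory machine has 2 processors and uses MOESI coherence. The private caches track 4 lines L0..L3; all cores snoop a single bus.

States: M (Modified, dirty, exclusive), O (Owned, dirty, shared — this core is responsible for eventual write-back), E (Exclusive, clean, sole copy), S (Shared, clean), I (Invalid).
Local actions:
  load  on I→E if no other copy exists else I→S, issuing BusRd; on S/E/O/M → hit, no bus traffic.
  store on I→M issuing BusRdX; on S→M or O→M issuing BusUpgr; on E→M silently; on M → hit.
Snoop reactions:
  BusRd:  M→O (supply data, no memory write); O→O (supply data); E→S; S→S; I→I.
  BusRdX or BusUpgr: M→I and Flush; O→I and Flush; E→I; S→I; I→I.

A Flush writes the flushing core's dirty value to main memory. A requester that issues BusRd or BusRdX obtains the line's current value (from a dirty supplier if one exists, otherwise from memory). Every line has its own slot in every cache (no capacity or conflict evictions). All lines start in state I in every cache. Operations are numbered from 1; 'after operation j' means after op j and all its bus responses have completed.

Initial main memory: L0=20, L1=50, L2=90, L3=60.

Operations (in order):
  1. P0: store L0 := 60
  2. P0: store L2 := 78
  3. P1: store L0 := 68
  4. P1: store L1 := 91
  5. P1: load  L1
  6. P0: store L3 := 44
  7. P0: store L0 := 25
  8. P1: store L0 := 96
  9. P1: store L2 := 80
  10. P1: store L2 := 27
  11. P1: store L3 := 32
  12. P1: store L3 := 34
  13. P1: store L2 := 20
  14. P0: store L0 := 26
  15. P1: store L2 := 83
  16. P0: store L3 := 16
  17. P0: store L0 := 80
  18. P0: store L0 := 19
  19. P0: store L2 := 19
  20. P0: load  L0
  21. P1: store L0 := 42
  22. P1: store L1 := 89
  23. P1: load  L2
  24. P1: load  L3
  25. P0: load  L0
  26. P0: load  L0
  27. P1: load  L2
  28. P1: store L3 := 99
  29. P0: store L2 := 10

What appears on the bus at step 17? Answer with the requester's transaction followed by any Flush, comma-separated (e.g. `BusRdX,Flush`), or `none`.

  op1 P0: store L0 := 60 → M/I on L0; bus BusRdX; mem=20
  op2 P0: store L2 := 78 → M/I on L2; bus BusRdX; mem=90
  op3 P1: store L0 := 68 → I/M on L0; bus BusRdX Flush; mem=60
  op4 P1: store L1 := 91 → I/M on L1; bus BusRdX; mem=50
  op5 P1: load  L1 → I/M on L1; bus (none); mem=50
  op6 P0: store L3 := 44 → M/I on L3; bus BusRdX; mem=60
  op7 P0: store L0 := 25 → M/I on L0; bus BusRdX Flush; mem=68
  op8 P1: store L0 := 96 → I/M on L0; bus BusRdX Flush; mem=25
  op9 P1: store L2 := 80 → I/M on L2; bus BusRdX Flush; mem=78
  op10 P1: store L2 := 27 → I/M on L2; bus (none); mem=78
  op11 P1: store L3 := 32 → I/M on L3; bus BusRdX Flush; mem=44
  op12 P1: store L3 := 34 → I/M on L3; bus (none); mem=44
  op13 P1: store L2 := 20 → I/M on L2; bus (none); mem=78
  op14 P0: store L0 := 26 → M/I on L0; bus BusRdX Flush; mem=96
  op15 P1: store L2 := 83 → I/M on L2; bus (none); mem=78
  op16 P0: store L3 := 16 → M/I on L3; bus BusRdX Flush; mem=34
  op17 P0: store L0 := 80 → M/I on L0; bus (none); mem=96
  op18 P0: store L0 := 19 → M/I on L0; bus (none); mem=96
  op19 P0: store L2 := 19 → M/I on L2; bus BusRdX Flush; mem=83
  op20 P0: load  L0 → M/I on L0; bus (none); mem=96
  op21 P1: store L0 := 42 → I/M on L0; bus BusRdX Flush; mem=19
  op22 P1: store L1 := 89 → I/M on L1; bus (none); mem=50
  op23 P1: load  L2 → O/S on L2; bus BusRd; mem=83
  op24 P1: load  L3 → O/S on L3; bus BusRd; mem=34
  op25 P0: load  L0 → S/O on L0; bus BusRd; mem=19
  op26 P0: load  L0 → S/O on L0; bus (none); mem=19
  op27 P1: load  L2 → O/S on L2; bus (none); mem=83
  op28 P1: store L3 := 99 → I/M on L3; bus BusUpgr Flush; mem=16
  op29 P0: store L2 := 10 → M/I on L2; bus BusUpgr; mem=83

bus = none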